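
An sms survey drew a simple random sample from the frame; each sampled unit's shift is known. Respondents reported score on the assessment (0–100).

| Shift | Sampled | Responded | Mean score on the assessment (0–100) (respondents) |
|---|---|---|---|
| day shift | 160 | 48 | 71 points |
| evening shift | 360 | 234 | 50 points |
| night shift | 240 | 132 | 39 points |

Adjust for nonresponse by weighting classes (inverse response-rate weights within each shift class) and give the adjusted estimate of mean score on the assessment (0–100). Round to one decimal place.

50.9

Response rates by class: day shift 48/160 = 30%, evening shift 234/360 = 65%, night shift 132/240 = 55%.
Each respondent's weight = sampled/responded in their class; summing within a class gives n_sampled, so:
  day shift: 160 × 71 = 11,360
  evening shift: 360 × 50 = 18,000
  night shift: 240 × 39 = 9360
Adjusted estimate = 38,720 / 760 = 50.9474 → 50.9.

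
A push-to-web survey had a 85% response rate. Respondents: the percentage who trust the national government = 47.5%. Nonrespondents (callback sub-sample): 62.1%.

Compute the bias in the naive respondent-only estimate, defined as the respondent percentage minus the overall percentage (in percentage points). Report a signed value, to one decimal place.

-2.2 percentage points

Nonresponse fraction = 1 − 0.85 = 0.15.
Bias = (nonresponse fraction) × (respondent percentage − nonrespondent percentage)
     = 0.15 × (47.5 − 62.1) = 0.15 × -14.6 = -2.19.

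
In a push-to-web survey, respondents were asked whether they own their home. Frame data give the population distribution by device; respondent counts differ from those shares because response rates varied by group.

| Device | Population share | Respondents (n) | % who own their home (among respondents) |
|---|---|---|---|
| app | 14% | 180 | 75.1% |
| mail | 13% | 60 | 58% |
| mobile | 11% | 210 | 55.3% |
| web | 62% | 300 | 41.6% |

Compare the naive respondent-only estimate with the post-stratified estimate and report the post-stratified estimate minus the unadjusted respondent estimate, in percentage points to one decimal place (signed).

-4.9 percentage points

Unadjusted (pooled respondent) estimate weights by respondent counts:
  (180/750)×75.1 + (60/750)×58 + (210/750)×55.3 + (300/750)×41.6 = 54.788%
Post-stratified estimate weights by population shares:
  0.14×75.1 + 0.13×58 + 0.11×55.3 + 0.62×41.6 = 49.929%
Difference = 49.929 − 54.788 = -4.859 pp.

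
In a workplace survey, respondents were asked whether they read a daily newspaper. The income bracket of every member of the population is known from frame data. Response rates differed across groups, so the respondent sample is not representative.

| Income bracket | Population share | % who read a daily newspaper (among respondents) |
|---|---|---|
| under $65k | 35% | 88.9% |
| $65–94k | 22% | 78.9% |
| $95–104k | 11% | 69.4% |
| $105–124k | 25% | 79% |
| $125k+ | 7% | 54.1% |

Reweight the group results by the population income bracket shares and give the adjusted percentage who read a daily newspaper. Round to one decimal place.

79.6%

Reweight to the known income bracket distribution:
  under $65k: 0.35 × 88.9 = 31.115
  $65–94k: 0.22 × 78.9 = 17.358
  $95–104k: 0.11 × 69.4 = 7.634
  $105–124k: 0.25 × 79 = 19.75
  $125k+: 0.07 × 54.1 = 3.787
Post-stratified estimate = 79.644 → 79.6%.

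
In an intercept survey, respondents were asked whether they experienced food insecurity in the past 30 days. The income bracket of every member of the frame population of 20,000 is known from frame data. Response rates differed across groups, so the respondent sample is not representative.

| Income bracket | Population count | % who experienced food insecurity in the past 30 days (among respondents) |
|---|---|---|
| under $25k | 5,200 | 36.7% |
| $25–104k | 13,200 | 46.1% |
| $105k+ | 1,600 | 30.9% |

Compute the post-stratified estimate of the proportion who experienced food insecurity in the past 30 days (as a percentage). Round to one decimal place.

Weight each group's respondent value by its population share:
  under $25k: (5,200/20,000) × 36.7 = 9.542
  $25–104k: (13,200/20,000) × 46.1 = 30.426
  $105k+: (1,600/20,000) × 30.9 = 2.472
Post-stratified estimate = 42.44 → 42.4%.

42.4%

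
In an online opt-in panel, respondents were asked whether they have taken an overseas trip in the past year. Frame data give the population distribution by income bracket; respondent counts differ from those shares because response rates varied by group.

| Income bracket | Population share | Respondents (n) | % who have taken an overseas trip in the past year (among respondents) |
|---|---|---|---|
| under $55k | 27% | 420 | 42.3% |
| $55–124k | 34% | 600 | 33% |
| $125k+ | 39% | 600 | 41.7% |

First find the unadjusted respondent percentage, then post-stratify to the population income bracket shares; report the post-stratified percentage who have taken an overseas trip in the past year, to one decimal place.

Naive respondent-only estimate (weights = respondent counts):
  (420/1620)×42.3 + (600/1620)×33 + (600/1620)×41.7 = 38.6333%
Post-stratified estimate weights by population shares:
  0.27×42.3 + 0.34×33 + 0.39×41.7 = 38.904%

38.9%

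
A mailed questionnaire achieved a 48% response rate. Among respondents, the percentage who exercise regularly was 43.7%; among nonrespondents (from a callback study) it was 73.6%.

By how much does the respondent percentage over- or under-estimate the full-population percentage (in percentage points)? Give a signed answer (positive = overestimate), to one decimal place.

Nonresponse fraction = 1 − 0.48 = 0.52.
Bias = (nonresponse fraction) × (respondent percentage − nonrespondent percentage)
     = 0.52 × (43.7 − 73.6) = 0.52 × -29.9 = -15.548.

-15.5 percentage points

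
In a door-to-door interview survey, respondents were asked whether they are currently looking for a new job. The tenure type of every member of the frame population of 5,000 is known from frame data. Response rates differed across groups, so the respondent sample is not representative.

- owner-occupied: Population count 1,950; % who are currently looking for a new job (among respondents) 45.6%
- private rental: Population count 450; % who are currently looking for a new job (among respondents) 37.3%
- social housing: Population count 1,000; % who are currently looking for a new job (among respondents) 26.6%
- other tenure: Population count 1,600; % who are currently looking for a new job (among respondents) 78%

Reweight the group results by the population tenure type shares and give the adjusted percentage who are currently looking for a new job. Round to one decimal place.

51.4%

Post-stratification weights by population share, not respondent share:
  owner-occupied: (1,950/5,000) × 45.6 = 17.784
  private rental: (450/5,000) × 37.3 = 3.357
  social housing: (1,000/5,000) × 26.6 = 5.32
  other tenure: (1,600/5,000) × 78 = 24.96
Post-stratified estimate = 51.421 → 51.4%.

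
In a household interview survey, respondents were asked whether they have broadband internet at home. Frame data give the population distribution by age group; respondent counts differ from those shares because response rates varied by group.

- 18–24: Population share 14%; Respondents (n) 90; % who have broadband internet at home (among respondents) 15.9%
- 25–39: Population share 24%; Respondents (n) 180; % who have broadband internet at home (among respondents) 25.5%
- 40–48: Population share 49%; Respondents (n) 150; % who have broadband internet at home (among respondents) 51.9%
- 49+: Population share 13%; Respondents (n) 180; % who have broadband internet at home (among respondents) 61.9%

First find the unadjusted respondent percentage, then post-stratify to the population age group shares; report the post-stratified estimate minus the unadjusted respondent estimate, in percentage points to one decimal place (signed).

+0.2 percentage points

Without adjustment, the pooled respondent share is:
  (90/600)×15.9 + (180/600)×25.5 + (150/600)×51.9 + (180/600)×61.9 = 41.58%
Reweighting by population age group shares:
  0.14×15.9 + 0.24×25.5 + 0.49×51.9 + 0.13×61.9 = 41.824%
Difference = 41.824 − 41.58 = 0.244 pp.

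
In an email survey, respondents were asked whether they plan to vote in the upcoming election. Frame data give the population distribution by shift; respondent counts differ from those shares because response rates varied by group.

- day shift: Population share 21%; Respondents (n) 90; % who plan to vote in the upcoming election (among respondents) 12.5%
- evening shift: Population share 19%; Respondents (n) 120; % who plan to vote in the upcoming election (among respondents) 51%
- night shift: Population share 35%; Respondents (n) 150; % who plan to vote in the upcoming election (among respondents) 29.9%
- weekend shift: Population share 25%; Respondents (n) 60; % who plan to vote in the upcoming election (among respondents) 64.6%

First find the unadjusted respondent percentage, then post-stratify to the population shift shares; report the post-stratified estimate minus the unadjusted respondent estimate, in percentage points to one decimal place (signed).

+1.8 percentage points

Without adjustment, the pooled respondent share is:
  (90/420)×12.5 + (120/420)×51 + (150/420)×29.9 + (60/420)×64.6 = 37.1571%
Post-stratified estimate weights by population shares:
  0.21×12.5 + 0.19×51 + 0.35×29.9 + 0.25×64.6 = 38.93%
Difference = 38.93 − 37.1571 = 1.7729 pp.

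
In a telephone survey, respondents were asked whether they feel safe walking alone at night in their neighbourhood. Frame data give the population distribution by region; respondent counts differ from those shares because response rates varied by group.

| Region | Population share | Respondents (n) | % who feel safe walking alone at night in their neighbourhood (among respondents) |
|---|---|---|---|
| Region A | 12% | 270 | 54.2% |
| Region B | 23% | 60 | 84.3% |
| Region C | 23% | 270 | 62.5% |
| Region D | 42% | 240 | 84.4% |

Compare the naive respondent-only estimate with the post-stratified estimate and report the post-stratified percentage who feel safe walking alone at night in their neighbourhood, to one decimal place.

Without adjustment, the pooled respondent share is:
  (270/840)×54.2 + (60/840)×84.3 + (270/840)×62.5 + (240/840)×84.4 = 67.6464%
Post-stratifying to population shares instead:
  0.12×54.2 + 0.23×84.3 + 0.23×62.5 + 0.42×84.4 = 75.716%

75.7%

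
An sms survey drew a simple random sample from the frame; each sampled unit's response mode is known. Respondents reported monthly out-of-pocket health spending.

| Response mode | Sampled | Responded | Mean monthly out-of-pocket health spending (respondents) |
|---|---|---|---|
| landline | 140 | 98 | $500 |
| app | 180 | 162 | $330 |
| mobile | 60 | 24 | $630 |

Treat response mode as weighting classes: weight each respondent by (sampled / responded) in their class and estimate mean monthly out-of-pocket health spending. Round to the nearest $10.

Class response rates: landline 98/140 = 70%, app 162/180 = 90%, mobile 24/60 = 40%.
Inverse-response-rate weighting restores each class to its sampled count, so class totals weight by n_sampled:
  landline: 140 × 500 = 70,000
  app: 180 × 330 = 59,400
  mobile: 60 × 630 = 37,800
Adjusted estimate = 167,200 / 380 = 440 → $440.

$440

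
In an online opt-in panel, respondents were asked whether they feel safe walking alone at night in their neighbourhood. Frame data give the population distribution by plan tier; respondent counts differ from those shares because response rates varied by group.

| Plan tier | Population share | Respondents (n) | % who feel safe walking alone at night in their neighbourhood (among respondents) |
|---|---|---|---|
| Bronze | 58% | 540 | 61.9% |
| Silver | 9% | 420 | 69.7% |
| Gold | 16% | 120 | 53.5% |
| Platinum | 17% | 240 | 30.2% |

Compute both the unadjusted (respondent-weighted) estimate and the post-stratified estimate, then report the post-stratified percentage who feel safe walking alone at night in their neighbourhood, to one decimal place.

Naive respondent-only estimate (weights = respondent counts):
  (540/1320)×61.9 + (420/1320)×69.7 + (120/1320)×53.5 + (240/1320)×30.2 = 57.8545%
Reweighting by population plan tier shares:
  0.58×61.9 + 0.09×69.7 + 0.16×53.5 + 0.17×30.2 = 55.869%

55.9%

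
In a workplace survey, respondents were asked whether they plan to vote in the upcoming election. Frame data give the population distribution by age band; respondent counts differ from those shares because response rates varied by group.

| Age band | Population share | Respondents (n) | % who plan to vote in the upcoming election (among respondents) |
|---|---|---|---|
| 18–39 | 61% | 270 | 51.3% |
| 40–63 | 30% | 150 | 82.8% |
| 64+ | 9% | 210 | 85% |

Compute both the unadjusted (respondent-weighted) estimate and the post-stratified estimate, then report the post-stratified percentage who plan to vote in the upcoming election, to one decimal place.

Without adjustment, the pooled respondent share is:
  (270/630)×51.3 + (150/630)×82.8 + (210/630)×85 = 70.0333%
Reweighting by population age band shares:
  0.61×51.3 + 0.3×82.8 + 0.09×85 = 63.783%

63.8%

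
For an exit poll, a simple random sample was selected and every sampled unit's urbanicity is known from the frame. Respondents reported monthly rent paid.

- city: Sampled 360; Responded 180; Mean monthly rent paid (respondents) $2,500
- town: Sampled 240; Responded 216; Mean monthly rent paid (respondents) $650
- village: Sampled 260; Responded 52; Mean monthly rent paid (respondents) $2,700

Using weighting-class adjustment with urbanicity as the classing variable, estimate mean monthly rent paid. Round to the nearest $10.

$2,040

Response rates by class: city 180/360 = 50%, town 216/240 = 90%, village 52/260 = 20%.
Inverse-response-rate weighting restores each class to its sampled count, so class totals weight by n_sampled:
  city: 360 × 2500 = 900,000
  town: 240 × 650 = 156,000
  village: 260 × 2700 = 702,000
Adjusted estimate = 1,758,000 / 860 = 2044.19 → $2,040.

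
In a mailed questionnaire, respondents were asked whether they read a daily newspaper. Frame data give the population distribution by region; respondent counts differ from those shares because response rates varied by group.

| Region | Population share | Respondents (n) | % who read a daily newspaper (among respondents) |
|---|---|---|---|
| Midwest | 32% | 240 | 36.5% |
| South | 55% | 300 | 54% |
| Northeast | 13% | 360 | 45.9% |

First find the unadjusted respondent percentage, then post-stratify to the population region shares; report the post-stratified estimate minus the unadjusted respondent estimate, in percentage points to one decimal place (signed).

Naive respondent-only estimate (weights = respondent counts):
  (240/900)×36.5 + (300/900)×54 + (360/900)×45.9 = 46.0933%
Post-stratified estimate weights by population shares:
  0.32×36.5 + 0.55×54 + 0.13×45.9 = 47.347%
Difference = 47.347 − 46.0933 = 1.2537 pp.

+1.3 percentage points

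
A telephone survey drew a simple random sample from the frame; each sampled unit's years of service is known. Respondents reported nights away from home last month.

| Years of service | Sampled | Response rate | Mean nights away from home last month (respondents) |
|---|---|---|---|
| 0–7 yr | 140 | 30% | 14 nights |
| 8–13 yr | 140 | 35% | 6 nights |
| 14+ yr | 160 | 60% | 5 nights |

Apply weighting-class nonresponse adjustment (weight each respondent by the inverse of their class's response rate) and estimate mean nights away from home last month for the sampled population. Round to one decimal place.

8.2

Inverse-response-rate weighting restores each class to its sampled count, so class totals weight by n_sampled:
  0–7 yr: 140 × 14 = 1960
  8–13 yr: 140 × 6 = 840
  14+ yr: 160 × 5 = 800
Adjusted estimate = 3600 / 440 = 8.18182 → 8.2.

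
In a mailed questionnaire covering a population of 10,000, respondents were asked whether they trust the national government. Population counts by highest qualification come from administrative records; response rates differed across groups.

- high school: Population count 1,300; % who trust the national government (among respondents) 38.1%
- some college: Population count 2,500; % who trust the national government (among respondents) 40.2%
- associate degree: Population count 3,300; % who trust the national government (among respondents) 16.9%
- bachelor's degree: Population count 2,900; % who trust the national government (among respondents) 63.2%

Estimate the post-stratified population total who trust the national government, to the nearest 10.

3,890

Each cell contributes its population count × the respondent rate:
  high school: 1,300 × 38.1% = 495.3
  some college: 2,500 × 40.2% = 1005
  associate degree: 3,300 × 16.9% = 557.7
  bachelor's degree: 2,900 × 63.2% = 1832.8
Estimated total = 3890.8 → 3,890.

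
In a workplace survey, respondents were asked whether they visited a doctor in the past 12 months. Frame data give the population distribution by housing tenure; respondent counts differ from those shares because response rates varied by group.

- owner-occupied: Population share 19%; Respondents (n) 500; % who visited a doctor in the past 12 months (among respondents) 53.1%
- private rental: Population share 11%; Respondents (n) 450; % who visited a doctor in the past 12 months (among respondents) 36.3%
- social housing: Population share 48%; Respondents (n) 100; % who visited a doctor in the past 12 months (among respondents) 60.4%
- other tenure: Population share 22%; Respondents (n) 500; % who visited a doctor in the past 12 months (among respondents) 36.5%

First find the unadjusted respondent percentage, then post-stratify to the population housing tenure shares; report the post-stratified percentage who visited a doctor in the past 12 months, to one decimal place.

51.1%

Without adjustment, the pooled respondent share is:
  (500/1550)×53.1 + (450/1550)×36.3 + (100/1550)×60.4 + (500/1550)×36.5 = 43.3387%
Reweighting by population housing tenure shares:
  0.19×53.1 + 0.11×36.3 + 0.48×60.4 + 0.22×36.5 = 51.104%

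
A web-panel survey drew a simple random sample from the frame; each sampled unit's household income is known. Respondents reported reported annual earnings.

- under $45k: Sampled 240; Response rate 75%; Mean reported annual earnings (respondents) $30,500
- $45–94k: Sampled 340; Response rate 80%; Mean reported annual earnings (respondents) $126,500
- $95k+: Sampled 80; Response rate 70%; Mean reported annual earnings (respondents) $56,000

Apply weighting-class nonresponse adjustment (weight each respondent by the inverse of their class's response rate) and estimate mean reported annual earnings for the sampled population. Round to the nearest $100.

Each respondent's weight = sampled/responded in their class; summing within a class gives n_sampled, so:
  under $45k: 240 × 30,500 = 7,320,000
  $45–94k: 340 × 126,500 = 43,010,000
  $95k+: 80 × 56,000 = 4,480,000
Adjusted estimate = 54,810,000 / 660 = 83045.5 → $83,000.

$83,000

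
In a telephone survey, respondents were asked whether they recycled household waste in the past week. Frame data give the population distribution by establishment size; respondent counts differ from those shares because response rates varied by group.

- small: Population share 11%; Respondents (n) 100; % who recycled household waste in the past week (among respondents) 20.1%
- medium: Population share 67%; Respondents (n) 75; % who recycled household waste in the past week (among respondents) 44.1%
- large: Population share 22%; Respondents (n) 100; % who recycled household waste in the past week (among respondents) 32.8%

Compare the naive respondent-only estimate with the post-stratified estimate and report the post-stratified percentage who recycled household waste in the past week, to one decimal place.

39.0%

Without adjustment, the pooled respondent share is:
  (100/275)×20.1 + (75/275)×44.1 + (100/275)×32.8 = 31.2636%
Post-stratified estimate weights by population shares:
  0.11×20.1 + 0.67×44.1 + 0.22×32.8 = 38.974%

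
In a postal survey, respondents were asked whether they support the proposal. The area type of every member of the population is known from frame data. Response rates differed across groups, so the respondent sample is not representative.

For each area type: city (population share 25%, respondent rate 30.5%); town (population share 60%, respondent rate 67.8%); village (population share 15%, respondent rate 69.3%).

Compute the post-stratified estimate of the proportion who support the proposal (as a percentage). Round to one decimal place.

Weight each group's respondent value by its population share:
  city: 0.25 × 30.5 = 7.625
  town: 0.6 × 67.8 = 40.68
  village: 0.15 × 69.3 = 10.395
Post-stratified estimate = 58.7 → 58.7%.

58.7%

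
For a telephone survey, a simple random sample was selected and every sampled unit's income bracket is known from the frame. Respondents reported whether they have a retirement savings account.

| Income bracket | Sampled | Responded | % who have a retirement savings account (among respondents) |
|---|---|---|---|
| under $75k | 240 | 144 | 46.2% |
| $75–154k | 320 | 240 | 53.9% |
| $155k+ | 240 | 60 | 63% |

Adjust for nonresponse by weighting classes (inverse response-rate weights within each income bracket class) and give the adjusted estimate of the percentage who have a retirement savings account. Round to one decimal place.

54.3%

Class response rates: under $75k 144/240 = 60%, $75–154k 240/320 = 75%, $155k+ 60/240 = 25%.
Weighting each respondent by the inverse class response rate inflates each class back to its sampled size, so the class weight is n_sampled:
  under $75k: 240 × 46.2 = 11,088
  $75–154k: 320 × 53.9 = 17,248
  $155k+: 240 × 63 = 15,120
Adjusted estimate = 43,456 / 800 = 54.32 → 54.3%.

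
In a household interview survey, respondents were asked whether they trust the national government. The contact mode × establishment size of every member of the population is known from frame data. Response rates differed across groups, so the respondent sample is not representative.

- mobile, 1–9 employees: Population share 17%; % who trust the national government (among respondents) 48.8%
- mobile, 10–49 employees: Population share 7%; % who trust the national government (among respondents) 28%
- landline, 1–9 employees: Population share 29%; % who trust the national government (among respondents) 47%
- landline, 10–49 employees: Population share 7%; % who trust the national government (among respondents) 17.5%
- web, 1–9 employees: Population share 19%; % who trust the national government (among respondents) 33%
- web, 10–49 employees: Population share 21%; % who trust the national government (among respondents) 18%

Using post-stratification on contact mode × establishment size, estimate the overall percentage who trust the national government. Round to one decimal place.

Post-stratification weights by population share, not respondent share:
  mobile, 1–9 employees: 0.17 × 48.8 = 8.296
  mobile, 10–49 employees: 0.07 × 28 = 1.96
  landline, 1–9 employees: 0.29 × 47 = 13.63
  landline, 10–49 employees: 0.07 × 17.5 = 1.225
  web, 1–9 employees: 0.19 × 33 = 6.27
  web, 10–49 employees: 0.21 × 18 = 3.78
Post-stratified estimate = 35.161 → 35.2%.

35.2%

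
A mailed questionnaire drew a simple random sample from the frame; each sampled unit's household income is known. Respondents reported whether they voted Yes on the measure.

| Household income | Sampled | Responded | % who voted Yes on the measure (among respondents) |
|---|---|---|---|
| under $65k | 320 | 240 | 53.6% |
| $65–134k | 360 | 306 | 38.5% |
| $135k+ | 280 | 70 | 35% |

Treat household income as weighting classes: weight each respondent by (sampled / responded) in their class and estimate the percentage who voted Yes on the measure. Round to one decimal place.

Response rates by class: under $65k 240/320 = 75%, $65–134k 306/360 = 85%, $135k+ 70/280 = 25%.
Weighting each respondent by the inverse class response rate inflates each class back to its sampled size, so the class weight is n_sampled:
  under $65k: 320 × 53.6 = 17,152
  $65–134k: 360 × 38.5 = 13,860
  $135k+: 280 × 35 = 9800
Adjusted estimate = 40,812 / 960 = 42.5125 → 42.5%.

42.5%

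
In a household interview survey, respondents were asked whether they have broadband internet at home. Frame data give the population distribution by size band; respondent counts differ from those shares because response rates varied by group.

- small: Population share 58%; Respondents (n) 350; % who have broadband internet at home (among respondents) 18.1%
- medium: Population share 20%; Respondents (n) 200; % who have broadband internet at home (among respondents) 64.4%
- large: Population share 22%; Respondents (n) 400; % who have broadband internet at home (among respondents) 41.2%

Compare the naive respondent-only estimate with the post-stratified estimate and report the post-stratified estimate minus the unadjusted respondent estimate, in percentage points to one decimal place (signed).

-5.1 percentage points

Without adjustment, the pooled respondent share is:
  (350/950)×18.1 + (200/950)×64.4 + (400/950)×41.2 = 37.5737%
Reweighting by population size band shares:
  0.58×18.1 + 0.2×64.4 + 0.22×41.2 = 32.442%
Difference = 32.442 − 37.5737 = -5.1317 pp.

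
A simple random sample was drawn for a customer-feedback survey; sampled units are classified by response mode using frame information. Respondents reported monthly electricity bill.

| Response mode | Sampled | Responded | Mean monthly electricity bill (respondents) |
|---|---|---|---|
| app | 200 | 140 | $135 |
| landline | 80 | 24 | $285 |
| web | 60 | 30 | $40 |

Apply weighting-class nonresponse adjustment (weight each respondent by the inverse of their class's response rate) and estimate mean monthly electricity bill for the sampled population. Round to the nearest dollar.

Response rates by class: app 140/200 = 70%, landline 24/80 = 30%, web 30/60 = 50%.
Weighting each respondent by the inverse class response rate inflates each class back to its sampled size, so the class weight is n_sampled:
  app: 200 × 135 = 27,000
  landline: 80 × 285 = 22,800
  web: 60 × 40 = 2400
Adjusted estimate = 52,200 / 340 = 153.529 → $154.

$154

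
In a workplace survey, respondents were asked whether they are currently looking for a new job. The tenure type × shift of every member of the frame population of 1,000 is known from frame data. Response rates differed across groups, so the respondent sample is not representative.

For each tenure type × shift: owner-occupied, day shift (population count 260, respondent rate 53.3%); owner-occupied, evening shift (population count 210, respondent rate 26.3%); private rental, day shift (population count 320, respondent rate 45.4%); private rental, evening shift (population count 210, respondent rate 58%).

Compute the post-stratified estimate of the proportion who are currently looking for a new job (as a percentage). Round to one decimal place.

Post-stratification weights by population share, not respondent share:
  owner-occupied, day shift: (260/1,000) × 53.3 = 13.858
  owner-occupied, evening shift: (210/1,000) × 26.3 = 5.523
  private rental, day shift: (320/1,000) × 45.4 = 14.528
  private rental, evening shift: (210/1,000) × 58 = 12.18
Post-stratified estimate = 46.089 → 46.1%.

46.1%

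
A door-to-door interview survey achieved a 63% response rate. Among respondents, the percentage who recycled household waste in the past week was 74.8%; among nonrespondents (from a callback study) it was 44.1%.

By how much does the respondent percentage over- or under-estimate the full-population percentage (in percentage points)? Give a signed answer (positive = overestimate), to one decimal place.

+11.4 percentage points

Nonresponse fraction = 1 − 0.63 = 0.37.
Bias = (nonresponse fraction) × (respondent percentage − nonrespondent percentage)
     = 0.37 × (74.8 − 44.1) = 0.37 × 30.7 = 11.359.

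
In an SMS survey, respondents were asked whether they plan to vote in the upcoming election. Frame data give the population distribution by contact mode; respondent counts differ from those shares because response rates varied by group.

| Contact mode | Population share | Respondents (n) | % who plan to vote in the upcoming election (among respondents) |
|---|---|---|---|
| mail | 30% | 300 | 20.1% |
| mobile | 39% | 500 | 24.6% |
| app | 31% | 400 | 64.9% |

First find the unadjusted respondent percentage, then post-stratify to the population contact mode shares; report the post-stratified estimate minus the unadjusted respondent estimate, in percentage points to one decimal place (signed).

-1.2 percentage points

Without adjustment, the pooled respondent share is:
  (300/1200)×20.1 + (500/1200)×24.6 + (400/1200)×64.9 = 36.9083%
Reweighting by population contact mode shares:
  0.3×20.1 + 0.39×24.6 + 0.31×64.9 = 35.743%
Difference = 35.743 − 36.9083 = -1.1653 pp.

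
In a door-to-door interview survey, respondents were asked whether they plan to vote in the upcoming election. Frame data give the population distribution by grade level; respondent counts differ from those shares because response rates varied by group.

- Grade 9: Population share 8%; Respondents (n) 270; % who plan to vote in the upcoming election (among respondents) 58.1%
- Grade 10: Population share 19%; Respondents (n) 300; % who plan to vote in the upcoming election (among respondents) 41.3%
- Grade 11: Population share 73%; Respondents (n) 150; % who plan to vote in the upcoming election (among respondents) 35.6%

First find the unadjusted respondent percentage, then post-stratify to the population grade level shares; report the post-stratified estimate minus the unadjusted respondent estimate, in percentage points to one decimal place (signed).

-7.9 percentage points

Naive respondent-only estimate (weights = respondent counts):
  (270/720)×58.1 + (300/720)×41.3 + (150/720)×35.6 = 46.4125%
Post-stratified estimate weights by population shares:
  0.08×58.1 + 0.19×41.3 + 0.73×35.6 = 38.483%
Difference = 38.483 − 46.4125 = -7.9295 pp.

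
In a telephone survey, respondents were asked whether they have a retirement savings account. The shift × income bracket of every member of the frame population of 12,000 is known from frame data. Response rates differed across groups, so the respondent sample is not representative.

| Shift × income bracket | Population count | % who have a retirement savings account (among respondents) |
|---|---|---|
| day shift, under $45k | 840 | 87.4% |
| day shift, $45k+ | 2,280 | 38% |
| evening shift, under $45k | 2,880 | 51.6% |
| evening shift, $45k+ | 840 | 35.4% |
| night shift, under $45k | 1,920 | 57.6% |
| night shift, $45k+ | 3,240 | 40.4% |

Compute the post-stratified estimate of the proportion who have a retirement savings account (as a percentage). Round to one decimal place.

48.3%

Each cell contributes population-share × respondent value:
  day shift, under $45k: (840/12,000) × 87.4 = 6.118
  day shift, $45k+: (2,280/12,000) × 38 = 7.22
  evening shift, under $45k: (2,880/12,000) × 51.6 = 12.384
  evening shift, $45k+: (840/12,000) × 35.4 = 2.478
  night shift, under $45k: (1,920/12,000) × 57.6 = 9.216
  night shift, $45k+: (3,240/12,000) × 40.4 = 10.908
Post-stratified estimate = 48.324 → 48.3%.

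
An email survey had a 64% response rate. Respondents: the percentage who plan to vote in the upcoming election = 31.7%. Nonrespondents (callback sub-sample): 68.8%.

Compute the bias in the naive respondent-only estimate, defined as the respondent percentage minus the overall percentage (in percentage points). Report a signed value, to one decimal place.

-13.4 percentage points

Nonresponse fraction = 1 − 0.64 = 0.36.
Bias = (nonresponse fraction) × (respondent percentage − nonrespondent percentage)
     = 0.36 × (31.7 − 68.8) = 0.36 × -37.1 = -13.356.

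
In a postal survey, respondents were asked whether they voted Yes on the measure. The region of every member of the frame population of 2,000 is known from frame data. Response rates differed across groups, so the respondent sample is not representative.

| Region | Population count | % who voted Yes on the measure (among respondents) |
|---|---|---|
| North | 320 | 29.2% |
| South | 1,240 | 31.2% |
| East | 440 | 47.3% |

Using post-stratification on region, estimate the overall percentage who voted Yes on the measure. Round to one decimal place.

Post-stratification weights by population share, not respondent share:
  North: (320/2,000) × 29.2 = 4.672
  South: (1,240/2,000) × 31.2 = 19.344
  East: (440/2,000) × 47.3 = 10.406
Post-stratified estimate = 34.422 → 34.4%.

34.4%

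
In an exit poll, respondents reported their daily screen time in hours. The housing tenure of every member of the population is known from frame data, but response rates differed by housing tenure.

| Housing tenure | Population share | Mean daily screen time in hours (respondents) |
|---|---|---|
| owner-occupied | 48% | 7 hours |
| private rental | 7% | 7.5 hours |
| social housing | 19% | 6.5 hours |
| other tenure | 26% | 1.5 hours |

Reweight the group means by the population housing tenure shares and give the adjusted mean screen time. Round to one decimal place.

Post-stratification weights by population share, not respondent share:
  owner-occupied: 0.48 × 7 = 3.36
  private rental: 0.07 × 7.5 = 0.525
  social housing: 0.19 × 6.5 = 1.235
  other tenure: 0.26 × 1.5 = 0.39
Post-stratified estimate = 5.51 → 5.5.

5.5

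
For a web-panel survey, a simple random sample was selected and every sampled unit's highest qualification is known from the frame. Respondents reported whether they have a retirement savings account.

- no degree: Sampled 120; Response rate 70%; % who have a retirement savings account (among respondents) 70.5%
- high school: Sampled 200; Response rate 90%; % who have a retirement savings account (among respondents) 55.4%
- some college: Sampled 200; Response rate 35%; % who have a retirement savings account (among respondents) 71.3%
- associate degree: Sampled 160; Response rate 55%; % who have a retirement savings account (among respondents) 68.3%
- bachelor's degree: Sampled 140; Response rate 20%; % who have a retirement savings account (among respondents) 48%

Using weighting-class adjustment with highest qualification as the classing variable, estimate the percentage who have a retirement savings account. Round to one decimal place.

With weight = n_sampled/n_responded per class, the weighted class total is n_sampled:
  no degree: 120 × 70.5 = 8460
  high school: 200 × 55.4 = 11,080
  some college: 200 × 71.3 = 14,260
  associate degree: 160 × 68.3 = 10,928
  bachelor's degree: 140 × 48 = 6720
Adjusted estimate = 51,448 / 820 = 62.7415 → 62.7%.

62.7%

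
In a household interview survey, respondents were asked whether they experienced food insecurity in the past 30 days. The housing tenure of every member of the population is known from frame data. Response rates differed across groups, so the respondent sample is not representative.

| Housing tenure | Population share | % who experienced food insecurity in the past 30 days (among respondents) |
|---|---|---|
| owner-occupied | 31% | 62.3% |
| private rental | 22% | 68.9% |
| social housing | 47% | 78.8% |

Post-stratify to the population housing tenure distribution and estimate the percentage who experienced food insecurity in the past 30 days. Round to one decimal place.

71.5%

Weight each group's respondent value by its population share:
  owner-occupied: 0.31 × 62.3 = 19.313
  private rental: 0.22 × 68.9 = 15.158
  social housing: 0.47 × 78.8 = 37.036
Post-stratified estimate = 71.507 → 71.5%.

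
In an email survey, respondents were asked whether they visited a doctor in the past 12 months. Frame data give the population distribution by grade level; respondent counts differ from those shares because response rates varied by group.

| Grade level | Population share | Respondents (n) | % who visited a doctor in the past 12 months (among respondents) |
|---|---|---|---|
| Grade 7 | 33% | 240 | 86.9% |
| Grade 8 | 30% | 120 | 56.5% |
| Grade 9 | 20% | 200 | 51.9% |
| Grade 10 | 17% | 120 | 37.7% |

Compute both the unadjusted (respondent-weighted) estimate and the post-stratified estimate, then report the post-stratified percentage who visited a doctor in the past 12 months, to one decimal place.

62.4%

Without adjustment, the pooled respondent share is:
  (240/680)×86.9 + (120/680)×56.5 + (200/680)×51.9 + (120/680)×37.7 = 62.5588%
Post-stratified estimate weights by population shares:
  0.33×86.9 + 0.3×56.5 + 0.2×51.9 + 0.17×37.7 = 62.416%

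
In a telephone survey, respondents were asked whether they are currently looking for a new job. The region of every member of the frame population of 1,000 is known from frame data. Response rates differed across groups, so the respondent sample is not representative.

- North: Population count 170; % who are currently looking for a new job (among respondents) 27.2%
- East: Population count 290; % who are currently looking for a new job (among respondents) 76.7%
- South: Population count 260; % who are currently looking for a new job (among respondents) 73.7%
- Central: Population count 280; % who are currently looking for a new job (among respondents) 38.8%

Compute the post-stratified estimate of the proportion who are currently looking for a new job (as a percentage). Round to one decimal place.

Each cell contributes population-share × respondent value:
  North: (170/1,000) × 27.2 = 4.624
  East: (290/1,000) × 76.7 = 22.243
  South: (260/1,000) × 73.7 = 19.162
  Central: (280/1,000) × 38.8 = 10.864
Post-stratified estimate = 56.893 → 56.9%.

56.9%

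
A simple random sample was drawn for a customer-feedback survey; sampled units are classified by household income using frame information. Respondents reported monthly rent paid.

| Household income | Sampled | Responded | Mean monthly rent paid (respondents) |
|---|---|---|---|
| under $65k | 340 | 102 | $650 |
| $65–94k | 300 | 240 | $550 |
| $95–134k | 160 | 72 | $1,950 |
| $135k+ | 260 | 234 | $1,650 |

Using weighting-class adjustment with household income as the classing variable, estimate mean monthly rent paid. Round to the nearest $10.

Class response rates: under $65k 102/340 = 30%, $65–94k 240/300 = 80%, $95–134k 72/160 = 45%, $135k+ 234/260 = 90%.
Each respondent's weight = sampled/responded in their class; summing within a class gives n_sampled, so:
  under $65k: 340 × 650 = 221,000
  $65–94k: 300 × 550 = 165,000
  $95–134k: 160 × 1950 = 312,000
  $135k+: 260 × 1650 = 429,000
Adjusted estimate = 1,127,000 / 1,060 = 1063.21 → $1,060.

$1,060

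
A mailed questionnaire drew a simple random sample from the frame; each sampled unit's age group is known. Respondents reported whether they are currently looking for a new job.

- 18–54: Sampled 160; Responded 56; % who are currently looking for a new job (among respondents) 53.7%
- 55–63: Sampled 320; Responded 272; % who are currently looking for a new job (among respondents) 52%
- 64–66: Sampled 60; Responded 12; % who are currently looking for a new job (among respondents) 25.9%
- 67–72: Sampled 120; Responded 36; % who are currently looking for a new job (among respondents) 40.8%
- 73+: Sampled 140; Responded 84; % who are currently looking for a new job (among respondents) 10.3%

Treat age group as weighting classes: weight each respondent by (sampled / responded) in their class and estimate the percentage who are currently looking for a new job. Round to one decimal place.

Class response rates: 18–54 56/160 = 35%, 55–63 272/320 = 85%, 64–66 12/60 = 20%, 67–72 36/120 = 30%, 73+ 84/140 = 60%.
With weight = n_sampled/n_responded per class, the weighted class total is n_sampled:
  18–54: 160 × 53.7 = 8592
  55–63: 320 × 52 = 16,640
  64–66: 60 × 25.9 = 1554
  67–72: 120 × 40.8 = 4896
  73+: 140 × 10.3 = 1442
Adjusted estimate = 33,124 / 800 = 41.405 → 41.4%.

41.4%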